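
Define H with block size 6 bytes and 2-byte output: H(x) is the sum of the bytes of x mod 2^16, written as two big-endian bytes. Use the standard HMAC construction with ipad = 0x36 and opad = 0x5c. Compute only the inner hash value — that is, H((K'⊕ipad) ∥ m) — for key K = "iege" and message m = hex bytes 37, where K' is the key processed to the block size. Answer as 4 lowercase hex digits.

01f9

Key "iege" = 69 65 67 65 is 4 bytes ≤ B = 6; zero-pad to 6 bytes: K' = 69 65 67 65 00 00.
K' ⊕ ipad = 5f 53 51 53 36 36.
Inner input = 5f 53 51 53 36 36 ∥ 37.
Inner hash: sum = 95+83+81+83+54+54+55 = 505 → 01 f9.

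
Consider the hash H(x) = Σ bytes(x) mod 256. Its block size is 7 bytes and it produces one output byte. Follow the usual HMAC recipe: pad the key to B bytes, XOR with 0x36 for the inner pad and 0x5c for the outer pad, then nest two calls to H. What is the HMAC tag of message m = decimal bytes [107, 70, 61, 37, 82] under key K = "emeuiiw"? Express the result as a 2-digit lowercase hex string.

Key "emeuiiw" = 65 6d 65 75 69 69 77 is exactly B = 7 bytes: K' = 65 6d 65 75 69 69 77.
K' ⊕ ipad = 53 5b 53 43 5f 5f 41.  K' ⊕ opad = 39 31 39 29 35 35 2b.
Inner input = (K'⊕ipad) ∥ m = 53 5b 53 43 5f 5f 41 ∥ 6b 46 3d 25 52.
Inner hash: sum = 83+91+83+67+95+95+65+107+70+61+37+82 = 936; mod 256 = 168 → a8.
Outer input = (K'⊕opad) ∥ inner = 39 31 39 29 35 35 2b ∥ a8.
Outer hash (tag): sum = 57+49+57+41+53+53+43+168 = 521; mod 256 = 9 → 09.

09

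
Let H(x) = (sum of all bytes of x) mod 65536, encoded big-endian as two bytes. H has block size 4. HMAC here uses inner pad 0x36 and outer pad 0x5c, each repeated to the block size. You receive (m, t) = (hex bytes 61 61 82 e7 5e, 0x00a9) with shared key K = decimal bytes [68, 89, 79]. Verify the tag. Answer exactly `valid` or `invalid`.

Key decimal bytes [68, 89, 79] = 44 59 4f is 3 bytes ≤ B = 4; zero-pad to 4 bytes: K' = 44 59 4f 00.
K' ⊕ ipad = 72 6f 79 36; K' ⊕ opad = 18 05 13 5c.
Inner hash: sum = 114+111+121+54+97+97+130+231+94 = 1049 → 04 19.
Outer hash (recomputed tag): sum = 24+5+19+92+4+25 = 169 → 00 a9.
Recomputed tag = 00a9; claimed = 00a9 → match.

valid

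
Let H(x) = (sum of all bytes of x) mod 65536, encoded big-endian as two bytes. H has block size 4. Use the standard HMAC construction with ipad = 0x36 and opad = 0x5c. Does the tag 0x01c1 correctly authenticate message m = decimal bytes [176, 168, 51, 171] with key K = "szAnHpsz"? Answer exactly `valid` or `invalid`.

invalid

Key "szAnHpsz" = 73 7a 41 6e 48 70 73 7a is 8 bytes > B = 4, so hash it first: H(key) = 03 41, then zero-pad to 4 bytes: K' = 03 41 00 00.
K' ⊕ ipad = 35 77 36 36; K' ⊕ opad = 5f 1d 5c 5c.
Inner hash: sum = 53+119+54+54+176+168+51+171 = 846 → 03 4e.
Outer hash (recomputed tag): sum = 95+29+92+92+3+78 = 389 → 01 85.
Recomputed tag = 0185; claimed = 01c1 → mismatch.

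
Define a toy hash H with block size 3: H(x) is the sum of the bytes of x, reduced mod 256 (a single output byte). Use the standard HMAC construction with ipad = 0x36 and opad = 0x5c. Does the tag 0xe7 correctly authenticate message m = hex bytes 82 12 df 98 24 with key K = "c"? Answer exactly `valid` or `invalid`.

valid

Key "c" = 63 is 1 byte ≤ B = 3; zero-pad to 3 bytes: K' = 63 00 00.
K' ⊕ ipad = 55 36 36; K' ⊕ opad = 3f 5c 5c.
Inner hash: sum = 85+54+54+130+18+223+152+36 = 752; mod 256 = 240 → f0.
Outer hash (recomputed tag): sum = 63+92+92+240 = 487; mod 256 = 231 → e7.
Recomputed tag = e7; claimed = e7 → match.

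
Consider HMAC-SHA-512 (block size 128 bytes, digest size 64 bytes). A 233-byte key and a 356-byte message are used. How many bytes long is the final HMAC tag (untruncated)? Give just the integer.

The tag is one SHA-512 digest: 64 bytes.

64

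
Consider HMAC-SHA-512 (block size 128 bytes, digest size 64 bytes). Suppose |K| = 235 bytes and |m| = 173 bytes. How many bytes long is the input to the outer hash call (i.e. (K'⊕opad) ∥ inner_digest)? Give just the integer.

Key is 235 > 128 bytes, so it is hashed to 64 bytes then zero-padded to 128: |K'| = 128.
Outer input = (K'⊕opad) ∥ H(inner) → 128 + 64 = 192 bytes.

192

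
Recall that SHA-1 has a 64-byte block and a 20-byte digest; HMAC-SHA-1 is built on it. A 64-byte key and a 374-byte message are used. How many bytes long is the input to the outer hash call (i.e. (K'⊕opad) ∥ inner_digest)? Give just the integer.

Key is 64 ≤ 64 bytes, zero-padded: |K'| = 64.
Outer input = (K'⊕opad) ∥ H(inner) → 64 + 20 = 84 bytes.

84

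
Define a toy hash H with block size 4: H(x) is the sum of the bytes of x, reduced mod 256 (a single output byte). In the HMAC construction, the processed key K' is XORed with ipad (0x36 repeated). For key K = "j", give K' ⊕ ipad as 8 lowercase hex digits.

5c363636

Key "j" = 6a is 1 byte ≤ B = 4; zero-pad to 4 bytes: K' = 6a 00 00 00.
XOR each byte with 0x36: 6a⊕36=5c, 00⊕36=36, 00⊕36=36, 00⊕36=36.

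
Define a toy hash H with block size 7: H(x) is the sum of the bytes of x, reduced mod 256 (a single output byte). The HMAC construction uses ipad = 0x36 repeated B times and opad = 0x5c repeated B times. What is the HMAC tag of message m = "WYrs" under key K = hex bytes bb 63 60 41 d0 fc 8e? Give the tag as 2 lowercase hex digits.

29

Key hex bytes bb 63 60 41 d0 fc 8e is exactly B = 7 bytes: K' = bb 63 60 41 d0 fc 8e.
K' ⊕ ipad = 8d 55 56 77 e6 ca b8.  K' ⊕ opad = e7 3f 3c 1d 8c a0 d2.
Inner input = (K'⊕ipad) ∥ m = 8d 55 56 77 e6 ca b8 ∥ 57 59 72 73.
Inner hash: sum = 141+85+86+119+230+202+184+87+89+114+115 = 1452; mod 256 = 172 → ac.
Outer input = (K'⊕opad) ∥ inner = e7 3f 3c 1d 8c a0 d2 ∥ ac.
Outer hash (tag): sum = 231+63+60+29+140+160+210+172 = 1065; mod 256 = 41 → 29.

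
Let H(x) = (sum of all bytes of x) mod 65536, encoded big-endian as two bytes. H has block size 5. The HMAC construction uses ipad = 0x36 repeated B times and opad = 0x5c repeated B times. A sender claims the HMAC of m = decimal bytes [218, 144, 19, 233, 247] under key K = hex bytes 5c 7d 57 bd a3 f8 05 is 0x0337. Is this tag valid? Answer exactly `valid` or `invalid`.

Key hex bytes 5c 7d 57 bd a3 f8 05 is 7 bytes > B = 5, so hash it first: H(key) = 03 8d, then zero-pad to 5 bytes: K' = 03 8d 00 00 00.
K' ⊕ ipad = 35 bb 36 36 36; K' ⊕ opad = 5f d1 5c 5c 5c.
Inner hash: sum = 53+187+54+54+54+218+144+19+233+247 = 1263 → 04 ef.
Outer hash (recomputed tag): sum = 95+209+92+92+92+4+239 = 823 → 03 37.
Recomputed tag = 0337; claimed = 0337 → match.

valid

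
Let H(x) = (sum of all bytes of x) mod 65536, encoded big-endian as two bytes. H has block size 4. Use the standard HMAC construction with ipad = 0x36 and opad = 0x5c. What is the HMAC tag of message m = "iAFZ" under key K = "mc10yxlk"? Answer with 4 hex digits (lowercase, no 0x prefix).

Key "mc10yxlk" = 6d 63 31 30 79 78 6c 6b is 8 bytes > B = 4, so hash it first: H(key) = 02 f9, then zero-pad to 4 bytes: K' = 02 f9 00 00.
K' ⊕ ipad = 34 cf 36 36.  K' ⊕ opad = 5e a5 5c 5c.
Inner input = (K'⊕ipad) ∥ m = 34 cf 36 36 ∥ 69 41 46 5a.
Inner hash: sum = 52+207+54+54+105+65+70+90 = 697 → 02 b9.
Outer input = (K'⊕opad) ∥ inner = 5e a5 5c 5c ∥ 02 b9.
Outer hash (tag): sum = 94+165+92+92+2+185 = 630 → 02 76.

0276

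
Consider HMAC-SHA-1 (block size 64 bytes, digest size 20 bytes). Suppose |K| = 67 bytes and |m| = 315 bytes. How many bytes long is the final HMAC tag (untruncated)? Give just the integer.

The tag is one SHA-1 digest: 20 bytes.

20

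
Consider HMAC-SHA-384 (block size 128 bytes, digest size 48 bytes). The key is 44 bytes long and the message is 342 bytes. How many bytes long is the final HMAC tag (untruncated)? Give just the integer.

The tag is one SHA-384 digest: 48 bytes.

48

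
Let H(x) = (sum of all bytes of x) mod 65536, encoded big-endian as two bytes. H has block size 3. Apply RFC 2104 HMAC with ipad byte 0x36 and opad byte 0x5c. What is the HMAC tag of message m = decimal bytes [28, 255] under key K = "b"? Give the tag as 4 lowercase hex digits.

Key "b" = 62 is 1 byte ≤ B = 3; zero-pad to 3 bytes: K' = 62 00 00.
K' ⊕ ipad = 54 36 36.  K' ⊕ opad = 3e 5c 5c.
Inner input = (K'⊕ipad) ∥ m = 54 36 36 ∥ 1c ff.
Inner hash: sum = 84+54+54+28+255 = 475 → 01 db.
Outer input = (K'⊕opad) ∥ inner = 3e 5c 5c ∥ 01 db.
Outer hash (tag): sum = 62+92+92+1+219 = 466 → 01 d2.

01d2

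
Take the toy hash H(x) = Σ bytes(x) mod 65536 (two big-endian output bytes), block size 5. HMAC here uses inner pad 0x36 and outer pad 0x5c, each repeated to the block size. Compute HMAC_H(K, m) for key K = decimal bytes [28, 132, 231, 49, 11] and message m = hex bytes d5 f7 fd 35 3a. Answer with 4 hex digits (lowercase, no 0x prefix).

Key decimal bytes [28, 132, 231, 49, 11] = 1c 84 e7 31 0b is exactly B = 5 bytes: K' = 1c 84 e7 31 0b.
K' ⊕ ipad = 2a b2 d1 07 3d.  K' ⊕ opad = 40 d8 bb 6d 57.
Inner input = (K'⊕ipad) ∥ m = 2a b2 d1 07 3d ∥ d5 f7 fd 35 3a.
Inner hash: sum = 42+178+209+7+61+213+247+253+53+58 = 1321 → 05 29.
Outer input = (K'⊕opad) ∥ inner = 40 d8 bb 6d 57 ∥ 05 29.
Outer hash (tag): sum = 64+216+187+109+87+5+41 = 709 → 02 c5.

02c5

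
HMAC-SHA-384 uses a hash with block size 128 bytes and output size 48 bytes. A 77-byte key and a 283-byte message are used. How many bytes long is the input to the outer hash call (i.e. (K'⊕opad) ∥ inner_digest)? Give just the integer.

176

Key is 77 ≤ 128 bytes, zero-padded: |K'| = 128.
Outer input = (K'⊕opad) ∥ H(inner) → 128 + 48 = 176 bytes.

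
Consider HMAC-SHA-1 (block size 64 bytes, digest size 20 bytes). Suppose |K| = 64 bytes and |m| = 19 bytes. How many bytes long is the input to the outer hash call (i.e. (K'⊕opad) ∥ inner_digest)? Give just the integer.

Key is 64 ≤ 64 bytes, zero-padded: |K'| = 64.
Outer input = (K'⊕opad) ∥ H(inner) → 64 + 20 = 84 bytes.

84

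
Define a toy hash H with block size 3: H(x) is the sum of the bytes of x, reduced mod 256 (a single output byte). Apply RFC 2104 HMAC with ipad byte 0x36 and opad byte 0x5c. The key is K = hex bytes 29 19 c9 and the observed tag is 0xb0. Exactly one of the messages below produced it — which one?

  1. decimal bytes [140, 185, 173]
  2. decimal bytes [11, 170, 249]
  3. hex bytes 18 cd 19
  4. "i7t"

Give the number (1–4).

Key hex bytes 29 19 c9 is exactly B = 3 bytes: K' = 29 19 c9.
K' ⊕ ipad = 1f 2f ff; K' ⊕ opad = 75 45 95.
m1: inner = H(1f 2f ff 8c b9 ad) = 3f; tag = H(75 45 95 3f) = 8e
m2: inner = H(1f 2f ff 0b aa f9) = fb; tag = H(75 45 95 fb) = 4a
m3: inner = H(1f 2f ff 18 cd 19) = 4b; tag = H(75 45 95 4b) = 9a
m4: inner = H(1f 2f ff 69 37 74) = 61; tag = H(75 45 95 61) = b0 ← matches

4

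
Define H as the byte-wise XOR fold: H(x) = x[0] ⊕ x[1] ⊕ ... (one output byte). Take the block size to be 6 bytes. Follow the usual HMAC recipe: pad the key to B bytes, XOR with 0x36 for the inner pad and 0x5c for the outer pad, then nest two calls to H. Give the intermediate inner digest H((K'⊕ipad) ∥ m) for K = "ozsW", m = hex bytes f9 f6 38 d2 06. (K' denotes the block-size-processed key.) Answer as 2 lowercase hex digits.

Key "ozsW" = 6f 7a 73 57 is 4 bytes ≤ B = 6; zero-pad to 6 bytes: K' = 6f 7a 73 57 00 00.
K' ⊕ ipad = 59 4c 45 61 36 36.
Inner input = 59 4c 45 61 36 36 ∥ f9 f6 38 d2 06.
Inner hash: XOR 59⊕4c⊕45⊕61⊕36⊕36⊕f9⊕f6⊕38⊕d2⊕06 = d2.

d2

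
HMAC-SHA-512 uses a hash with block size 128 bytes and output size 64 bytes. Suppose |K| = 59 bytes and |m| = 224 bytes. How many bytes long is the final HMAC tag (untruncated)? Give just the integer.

64

The tag is one SHA-512 digest: 64 bytes.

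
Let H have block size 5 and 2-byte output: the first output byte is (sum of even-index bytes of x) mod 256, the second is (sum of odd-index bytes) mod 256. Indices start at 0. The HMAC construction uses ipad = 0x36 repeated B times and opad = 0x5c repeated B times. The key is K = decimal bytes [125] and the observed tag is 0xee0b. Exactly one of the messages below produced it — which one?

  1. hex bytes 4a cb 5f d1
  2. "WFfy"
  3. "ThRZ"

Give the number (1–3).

1

Key decimal bytes [125] = 7d is 1 byte ≤ B = 5; zero-pad to 5 bytes: K' = 7d 00 00 00 00.
K' ⊕ ipad = 4b 36 36 36 36; K' ⊕ opad = 21 5c 5c 5c 5c.
m1: inner = H(4b 36 36 36 36 4a cb 5f d1) = 53 15; tag = H(21 5c 5c 5c 5c 53 15) = ee0b ← matches
m2: inner = H(4b 36 36 36 36 57 46 66 79) = 76 29; tag = H(21 5c 5c 5c 5c 76 29) = 022e
m3: inner = H(4b 36 36 36 36 54 68 52 5a) = 79 12; tag = H(21 5c 5c 5c 5c 79 12) = eb31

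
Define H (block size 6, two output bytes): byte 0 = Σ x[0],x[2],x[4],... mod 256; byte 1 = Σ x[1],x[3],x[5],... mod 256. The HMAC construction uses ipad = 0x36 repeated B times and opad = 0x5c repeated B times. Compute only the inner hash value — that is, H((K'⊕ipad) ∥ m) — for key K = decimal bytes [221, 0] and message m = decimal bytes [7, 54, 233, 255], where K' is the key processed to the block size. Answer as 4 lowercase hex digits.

Key decimal bytes [221, 0] = dd 00 is 2 bytes ≤ B = 6; zero-pad to 6 bytes: K' = dd 00 00 00 00 00.
K' ⊕ ipad = eb 36 36 36 36 36.
Inner input = eb 36 36 36 36 36 ∥ 07 36 e9 ff.
Inner hash: even-index sum = 583 mod 256 = 71; odd-index sum = 471 mod 256 = 215 → 47 d7.

47d7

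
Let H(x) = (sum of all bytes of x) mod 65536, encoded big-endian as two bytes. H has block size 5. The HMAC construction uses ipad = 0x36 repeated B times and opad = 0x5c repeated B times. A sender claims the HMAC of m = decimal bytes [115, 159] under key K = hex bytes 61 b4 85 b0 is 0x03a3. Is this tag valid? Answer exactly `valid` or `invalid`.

Key hex bytes 61 b4 85 b0 is 4 bytes ≤ B = 5; zero-pad to 5 bytes: K' = 61 b4 85 b0 00.
K' ⊕ ipad = 57 82 b3 86 36; K' ⊕ opad = 3d e8 d9 ec 5c.
Inner hash: sum = 87+130+179+134+54+115+159 = 858 → 03 5a.
Outer hash (recomputed tag): sum = 61+232+217+236+92+3+90 = 931 → 03 a3.
Recomputed tag = 03a3; claimed = 03a3 → match.

valid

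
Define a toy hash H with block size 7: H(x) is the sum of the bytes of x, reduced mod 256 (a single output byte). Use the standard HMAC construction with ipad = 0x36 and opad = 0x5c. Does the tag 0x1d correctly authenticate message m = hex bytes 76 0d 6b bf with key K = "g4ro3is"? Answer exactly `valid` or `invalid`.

valid

Key "g4ro3is" = 67 34 72 6f 33 69 73 is exactly B = 7 bytes: K' = 67 34 72 6f 33 69 73.
K' ⊕ ipad = 51 02 44 59 05 5f 45; K' ⊕ opad = 3b 68 2e 33 6f 35 2f.
Inner hash: sum = 81+2+68+89+5+95+69+118+13+107+191 = 838; mod 256 = 70 → 46.
Outer hash (recomputed tag): sum = 59+104+46+51+111+53+47+70 = 541; mod 256 = 29 → 1d.
Recomputed tag = 1d; claimed = 1d → match.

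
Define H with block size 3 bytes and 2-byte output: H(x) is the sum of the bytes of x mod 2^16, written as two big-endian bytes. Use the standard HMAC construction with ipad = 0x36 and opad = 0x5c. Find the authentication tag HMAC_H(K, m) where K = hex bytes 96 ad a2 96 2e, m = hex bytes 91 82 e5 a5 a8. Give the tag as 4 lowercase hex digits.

0201

Key hex bytes 96 ad a2 96 2e is 5 bytes > B = 3, so hash it first: H(key) = 02 a9, then zero-pad to 3 bytes: K' = 02 a9 00.
K' ⊕ ipad = 34 9f 36.  K' ⊕ opad = 5e f5 5c.
Inner input = (K'⊕ipad) ∥ m = 34 9f 36 ∥ 91 82 e5 a5 a8.
Inner hash: sum = 52+159+54+145+130+229+165+168 = 1102 → 04 4e.
Outer input = (K'⊕opad) ∥ inner = 5e f5 5c ∥ 04 4e.
Outer hash (tag): sum = 94+245+92+4+78 = 513 → 02 01.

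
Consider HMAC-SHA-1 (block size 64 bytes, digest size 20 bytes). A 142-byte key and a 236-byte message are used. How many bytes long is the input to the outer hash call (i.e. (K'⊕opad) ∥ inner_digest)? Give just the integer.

Key is 142 > 64 bytes, so it is hashed to 20 bytes then zero-padded to 64: |K'| = 64.
Outer input = (K'⊕opad) ∥ H(inner) → 64 + 20 = 84 bytes.

84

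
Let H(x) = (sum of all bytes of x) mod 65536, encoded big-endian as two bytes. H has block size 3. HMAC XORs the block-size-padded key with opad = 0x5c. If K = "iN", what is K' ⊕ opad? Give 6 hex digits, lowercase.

35125c

Key "iN" = 69 4e is 2 bytes ≤ B = 3; zero-pad to 3 bytes: K' = 69 4e 00.
XOR each byte with 0x5c: 69⊕5c=35, 4e⊕5c=12, 00⊕5c=5c.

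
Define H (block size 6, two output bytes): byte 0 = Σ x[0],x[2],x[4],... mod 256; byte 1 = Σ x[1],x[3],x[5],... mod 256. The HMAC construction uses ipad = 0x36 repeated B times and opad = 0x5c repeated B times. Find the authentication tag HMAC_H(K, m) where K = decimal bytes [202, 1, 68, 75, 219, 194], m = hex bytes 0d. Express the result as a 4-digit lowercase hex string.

9dba

Key decimal bytes [202, 1, 68, 75, 219, 194] = ca 01 44 4b db c2 is exactly B = 6 bytes: K' = ca 01 44 4b db c2.
K' ⊕ ipad = fc 37 72 7d ed f4.  K' ⊕ opad = 96 5d 18 17 87 9e.
Inner input = (K'⊕ipad) ∥ m = fc 37 72 7d ed f4 ∥ 0d.
Inner hash: even-index sum = 616 mod 256 = 104; odd-index sum = 424 mod 256 = 168 → 68 a8.
Outer input = (K'⊕opad) ∥ inner = 96 5d 18 17 87 9e ∥ 68 a8.
Outer hash (tag): even-index sum = 413 mod 256 = 157; odd-index sum = 442 mod 256 = 186 → 9d ba.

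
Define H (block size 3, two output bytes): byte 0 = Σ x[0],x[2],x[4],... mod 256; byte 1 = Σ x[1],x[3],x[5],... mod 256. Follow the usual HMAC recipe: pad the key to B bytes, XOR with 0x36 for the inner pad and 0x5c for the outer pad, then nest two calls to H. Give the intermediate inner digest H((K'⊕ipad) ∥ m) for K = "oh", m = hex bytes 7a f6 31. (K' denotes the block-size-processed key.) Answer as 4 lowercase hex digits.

Key "oh" = 6f 68 is 2 bytes ≤ B = 3; zero-pad to 3 bytes: K' = 6f 68 00.
K' ⊕ ipad = 59 5e 36.
Inner input = 59 5e 36 ∥ 7a f6 31.
Inner hash: even-index sum = 389 mod 256 = 133; odd-index sum = 265 mod 256 = 9 → 85 09.

8509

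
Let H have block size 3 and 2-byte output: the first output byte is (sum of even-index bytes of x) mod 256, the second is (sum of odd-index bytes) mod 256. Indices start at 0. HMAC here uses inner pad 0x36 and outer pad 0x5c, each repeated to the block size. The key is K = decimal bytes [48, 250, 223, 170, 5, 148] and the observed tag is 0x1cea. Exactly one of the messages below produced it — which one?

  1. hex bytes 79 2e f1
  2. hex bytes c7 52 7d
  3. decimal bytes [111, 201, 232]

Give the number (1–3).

Key decimal bytes [48, 250, 223, 170, 5, 148] = 30 fa df aa 05 94 is 6 bytes > B = 3, so hash it first: H(key) = 14 38, then zero-pad to 3 bytes: K' = 14 38 00.
K' ⊕ ipad = 22 0e 36; K' ⊕ opad = 48 64 5c.
m1: inner = H(22 0e 36 79 2e f1) = 86 78; tag = H(48 64 5c 86 78) = 1cea ← matches
m2: inner = H(22 0e 36 c7 52 7d) = aa 52; tag = H(48 64 5c aa 52) = f60e
m3: inner = H(22 0e 36 6f c9 e8) = 21 65; tag = H(48 64 5c 21 65) = 0985

1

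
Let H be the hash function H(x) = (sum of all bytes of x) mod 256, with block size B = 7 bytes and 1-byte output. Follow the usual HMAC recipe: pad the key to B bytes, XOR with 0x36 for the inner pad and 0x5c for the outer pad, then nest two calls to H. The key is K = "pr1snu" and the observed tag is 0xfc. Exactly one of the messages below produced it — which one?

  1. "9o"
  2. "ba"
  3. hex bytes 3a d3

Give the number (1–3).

1

Key "pr1snu" = 70 72 31 73 6e 75 is 6 bytes ≤ B = 7; zero-pad to 7 bytes: K' = 70 72 31 73 6e 75 00.
K' ⊕ ipad = 46 44 07 45 58 43 36; K' ⊕ opad = 2c 2e 6d 2f 32 29 5c.
m1: inner = H(46 44 07 45 58 43 36 39 6f) = 4f; tag = H(2c 2e 6d 2f 32 29 5c 4f) = fc ← matches
m2: inner = H(46 44 07 45 58 43 36 62 61) = 6a; tag = H(2c 2e 6d 2f 32 29 5c 6a) = 17
m3: inner = H(46 44 07 45 58 43 36 3a d3) = b4; tag = H(2c 2e 6d 2f 32 29 5c b4) = 61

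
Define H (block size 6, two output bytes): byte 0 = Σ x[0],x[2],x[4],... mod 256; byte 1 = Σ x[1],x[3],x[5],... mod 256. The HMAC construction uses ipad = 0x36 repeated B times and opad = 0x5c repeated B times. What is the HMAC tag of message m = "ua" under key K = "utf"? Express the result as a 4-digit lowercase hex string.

fdef

Key "utf" = 75 74 66 is 3 bytes ≤ B = 6; zero-pad to 6 bytes: K' = 75 74 66 00 00 00.
K' ⊕ ipad = 43 42 50 36 36 36.  K' ⊕ opad = 29 28 3a 5c 5c 5c.
Inner input = (K'⊕ipad) ∥ m = 43 42 50 36 36 36 ∥ 75 61.
Inner hash: even-index sum = 318 mod 256 = 62; odd-index sum = 271 mod 256 = 15 → 3e 0f.
Outer input = (K'⊕opad) ∥ inner = 29 28 3a 5c 5c 5c ∥ 3e 0f.
Outer hash (tag): even-index sum = 253 mod 256 = 253; odd-index sum = 239 mod 256 = 239 → fd ef.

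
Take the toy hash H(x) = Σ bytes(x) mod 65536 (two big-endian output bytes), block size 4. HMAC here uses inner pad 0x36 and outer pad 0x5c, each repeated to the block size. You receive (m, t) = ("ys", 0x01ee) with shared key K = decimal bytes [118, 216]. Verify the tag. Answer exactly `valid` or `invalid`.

valid

Key decimal bytes [118, 216] = 76 d8 is 2 bytes ≤ B = 4; zero-pad to 4 bytes: K' = 76 d8 00 00.
K' ⊕ ipad = 40 ee 36 36; K' ⊕ opad = 2a 84 5c 5c.
Inner hash: sum = 64+238+54+54+121+115 = 646 → 02 86.
Outer hash (recomputed tag): sum = 42+132+92+92+2+134 = 494 → 01 ee.
Recomputed tag = 01ee; claimed = 01ee → match.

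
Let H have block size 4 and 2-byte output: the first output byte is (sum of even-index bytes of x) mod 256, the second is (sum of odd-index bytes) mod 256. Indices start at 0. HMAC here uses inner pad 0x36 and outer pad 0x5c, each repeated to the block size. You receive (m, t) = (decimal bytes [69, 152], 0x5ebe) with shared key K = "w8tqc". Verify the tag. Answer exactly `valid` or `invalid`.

invalid

Key "w8tqc" = 77 38 74 71 63 is 5 bytes > B = 4, so hash it first: H(key) = 4e a9, then zero-pad to 4 bytes: K' = 4e a9 00 00.
K' ⊕ ipad = 78 9f 36 36; K' ⊕ opad = 12 f5 5c 5c.
Inner hash: even-index sum = 243 mod 256 = 243; odd-index sum = 365 mod 256 = 109 → f3 6d.
Outer hash (recomputed tag): even-index sum = 353 mod 256 = 97; odd-index sum = 446 mod 256 = 190 → 61 be.
Recomputed tag = 61be; claimed = 5ebe → mismatch.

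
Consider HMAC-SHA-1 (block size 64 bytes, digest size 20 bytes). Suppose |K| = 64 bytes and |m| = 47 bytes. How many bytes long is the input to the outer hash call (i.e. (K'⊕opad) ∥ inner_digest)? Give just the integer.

84

Key is 64 ≤ 64 bytes, zero-padded: |K'| = 64.
Outer input = (K'⊕opad) ∥ H(inner) → 64 + 20 = 84 bytes.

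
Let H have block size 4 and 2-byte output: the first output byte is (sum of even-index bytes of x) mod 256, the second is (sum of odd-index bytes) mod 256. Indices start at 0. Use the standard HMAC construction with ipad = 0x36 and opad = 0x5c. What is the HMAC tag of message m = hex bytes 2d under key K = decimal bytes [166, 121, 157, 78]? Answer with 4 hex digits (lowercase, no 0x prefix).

23fe

Key decimal bytes [166, 121, 157, 78] = a6 79 9d 4e is exactly B = 4 bytes: K' = a6 79 9d 4e.
K' ⊕ ipad = 90 4f ab 78.  K' ⊕ opad = fa 25 c1 12.
Inner input = (K'⊕ipad) ∥ m = 90 4f ab 78 ∥ 2d.
Inner hash: even-index sum = 360 mod 256 = 104; odd-index sum = 199 mod 256 = 199 → 68 c7.
Outer input = (K'⊕opad) ∥ inner = fa 25 c1 12 ∥ 68 c7.
Outer hash (tag): even-index sum = 547 mod 256 = 35; odd-index sum = 254 mod 256 = 254 → 23 fe.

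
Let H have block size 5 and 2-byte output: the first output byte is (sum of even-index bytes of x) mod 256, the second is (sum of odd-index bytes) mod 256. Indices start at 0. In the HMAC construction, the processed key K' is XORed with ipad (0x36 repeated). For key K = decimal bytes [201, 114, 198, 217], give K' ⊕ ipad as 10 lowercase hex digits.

Key decimal bytes [201, 114, 198, 217] = c9 72 c6 d9 is 4 bytes ≤ B = 5; zero-pad to 5 bytes: K' = c9 72 c6 d9 00.
XOR each byte with 0x36: c9⊕36=ff, 72⊕36=44, c6⊕36=f0, d9⊕36=ef, 00⊕36=36.

ff44f0ef36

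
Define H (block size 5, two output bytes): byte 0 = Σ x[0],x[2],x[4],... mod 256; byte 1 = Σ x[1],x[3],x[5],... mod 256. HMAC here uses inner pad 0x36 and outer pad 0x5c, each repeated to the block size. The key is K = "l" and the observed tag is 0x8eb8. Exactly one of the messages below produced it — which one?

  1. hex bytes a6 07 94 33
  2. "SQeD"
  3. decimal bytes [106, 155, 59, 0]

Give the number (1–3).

1

Key "l" = 6c is 1 byte ≤ B = 5; zero-pad to 5 bytes: K' = 6c 00 00 00 00.
K' ⊕ ipad = 5a 36 36 36 36; K' ⊕ opad = 30 5c 5c 5c 5c.
m1: inner = H(5a 36 36 36 36 a6 07 94 33) = 00 a6; tag = H(30 5c 5c 5c 5c 00 a6) = 8eb8 ← matches
m2: inner = H(5a 36 36 36 36 53 51 65 44) = 5b 24; tag = H(30 5c 5c 5c 5c 5b 24) = 0c13
m3: inner = H(5a 36 36 36 36 6a 9b 3b 00) = 61 11; tag = H(30 5c 5c 5c 5c 61 11) = f919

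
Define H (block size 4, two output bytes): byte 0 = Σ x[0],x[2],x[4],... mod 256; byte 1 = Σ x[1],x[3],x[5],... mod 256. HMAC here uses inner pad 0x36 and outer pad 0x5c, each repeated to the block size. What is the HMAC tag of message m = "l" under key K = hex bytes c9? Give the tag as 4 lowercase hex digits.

Key hex bytes c9 is 1 byte ≤ B = 4; zero-pad to 4 bytes: K' = c9 00 00 00.
K' ⊕ ipad = ff 36 36 36.  K' ⊕ opad = 95 5c 5c 5c.
Inner input = (K'⊕ipad) ∥ m = ff 36 36 36 ∥ 6c.
Inner hash: even-index sum = 417 mod 256 = 161; odd-index sum = 108 mod 256 = 108 → a1 6c.
Outer input = (K'⊕opad) ∥ inner = 95 5c 5c 5c ∥ a1 6c.
Outer hash (tag): even-index sum = 402 mod 256 = 146; odd-index sum = 292 mod 256 = 36 → 92 24.

9224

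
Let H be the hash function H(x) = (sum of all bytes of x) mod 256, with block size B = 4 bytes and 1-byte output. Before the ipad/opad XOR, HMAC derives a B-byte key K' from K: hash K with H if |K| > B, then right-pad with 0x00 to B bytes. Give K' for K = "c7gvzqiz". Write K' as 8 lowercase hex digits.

|K| = 8 > B = 4, so first hash the key.
H(K): sum = 99+55+103+118+122+113+105+122 = 837; mod 256 = 69 → 45.
Zero-pad H(K) = 45 to 4 bytes: K' = 45 00 00 00.

45000000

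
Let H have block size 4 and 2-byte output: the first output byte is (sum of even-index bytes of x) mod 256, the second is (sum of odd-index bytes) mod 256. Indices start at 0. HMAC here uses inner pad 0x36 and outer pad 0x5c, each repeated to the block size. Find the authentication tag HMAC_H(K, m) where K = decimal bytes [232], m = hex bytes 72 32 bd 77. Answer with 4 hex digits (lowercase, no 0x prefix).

Key decimal bytes [232] = e8 is 1 byte ≤ B = 4; zero-pad to 4 bytes: K' = e8 00 00 00.
K' ⊕ ipad = de 36 36 36.  K' ⊕ opad = b4 5c 5c 5c.
Inner input = (K'⊕ipad) ∥ m = de 36 36 36 ∥ 72 32 bd 77.
Inner hash: even-index sum = 579 mod 256 = 67; odd-index sum = 277 mod 256 = 21 → 43 15.
Outer input = (K'⊕opad) ∥ inner = b4 5c 5c 5c ∥ 43 15.
Outer hash (tag): even-index sum = 339 mod 256 = 83; odd-index sum = 205 mod 256 = 205 → 53 cd.

53cd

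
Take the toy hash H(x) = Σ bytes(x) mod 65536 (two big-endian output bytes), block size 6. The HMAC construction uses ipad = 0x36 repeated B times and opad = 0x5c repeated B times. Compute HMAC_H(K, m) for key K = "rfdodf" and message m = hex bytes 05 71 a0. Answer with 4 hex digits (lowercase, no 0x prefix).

023e

Key "rfdodf" = 72 66 64 6f 64 66 is exactly B = 6 bytes: K' = 72 66 64 6f 64 66.
K' ⊕ ipad = 44 50 52 59 52 50.  K' ⊕ opad = 2e 3a 38 33 38 3a.
Inner input = (K'⊕ipad) ∥ m = 44 50 52 59 52 50 ∥ 05 71 a0.
Inner hash: sum = 68+80+82+89+82+80+5+113+160 = 759 → 02 f7.
Outer input = (K'⊕opad) ∥ inner = 2e 3a 38 33 38 3a ∥ 02 f7.
Outer hash (tag): sum = 46+58+56+51+56+58+2+247 = 574 → 02 3e.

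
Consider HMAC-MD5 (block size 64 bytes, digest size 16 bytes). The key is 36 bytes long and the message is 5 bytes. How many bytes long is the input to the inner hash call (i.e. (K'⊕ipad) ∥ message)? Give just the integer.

Key is 36 ≤ 64 bytes, zero-padded: |K'| = 64.
Inner input = (K'⊕ipad) ∥ m → 64 + 5 = 69 bytes.

69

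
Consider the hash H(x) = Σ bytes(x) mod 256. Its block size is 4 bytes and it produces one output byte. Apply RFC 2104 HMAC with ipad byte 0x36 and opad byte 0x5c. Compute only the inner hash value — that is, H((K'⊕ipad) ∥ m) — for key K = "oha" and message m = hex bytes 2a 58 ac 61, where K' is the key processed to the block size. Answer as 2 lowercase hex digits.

d3

Key "oha" = 6f 68 61 is 3 bytes ≤ B = 4; zero-pad to 4 bytes: K' = 6f 68 61 00.
K' ⊕ ipad = 59 5e 57 36.
Inner input = 59 5e 57 36 ∥ 2a 58 ac 61.
Inner hash: sum = 89+94+87+54+42+88+172+97 = 723; mod 256 = 211 → d3.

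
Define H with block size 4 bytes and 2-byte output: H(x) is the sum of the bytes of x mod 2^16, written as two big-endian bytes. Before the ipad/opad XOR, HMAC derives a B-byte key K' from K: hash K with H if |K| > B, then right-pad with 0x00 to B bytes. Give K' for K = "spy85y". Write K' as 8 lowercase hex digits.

|K| = 6 > B = 4, so first hash the key.
H(K): sum = 115+112+121+56+53+121 = 578 → 02 42.
Zero-pad H(K) = 02 42 to 4 bytes: K' = 02 42 00 00.

02420000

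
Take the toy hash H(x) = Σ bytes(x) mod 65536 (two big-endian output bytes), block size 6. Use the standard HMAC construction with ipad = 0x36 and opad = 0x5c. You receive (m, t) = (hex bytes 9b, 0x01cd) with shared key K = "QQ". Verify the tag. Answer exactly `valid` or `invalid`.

valid

Key "QQ" = 51 51 is 2 bytes ≤ B = 6; zero-pad to 6 bytes: K' = 51 51 00 00 00 00.
K' ⊕ ipad = 67 67 36 36 36 36; K' ⊕ opad = 0d 0d 5c 5c 5c 5c.
Inner hash: sum = 103+103+54+54+54+54+155 = 577 → 02 41.
Outer hash (recomputed tag): sum = 13+13+92+92+92+92+2+65 = 461 → 01 cd.
Recomputed tag = 01cd; claimed = 01cd → match.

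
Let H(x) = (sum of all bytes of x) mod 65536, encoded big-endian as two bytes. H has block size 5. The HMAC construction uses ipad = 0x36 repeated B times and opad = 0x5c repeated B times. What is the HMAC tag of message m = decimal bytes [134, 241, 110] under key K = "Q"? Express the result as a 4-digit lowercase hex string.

01a4

Key "Q" = 51 is 1 byte ≤ B = 5; zero-pad to 5 bytes: K' = 51 00 00 00 00.
K' ⊕ ipad = 67 36 36 36 36.  K' ⊕ opad = 0d 5c 5c 5c 5c.
Inner input = (K'⊕ipad) ∥ m = 67 36 36 36 36 ∥ 86 f1 6e.
Inner hash: sum = 103+54+54+54+54+134+241+110 = 804 → 03 24.
Outer input = (K'⊕opad) ∥ inner = 0d 5c 5c 5c 5c ∥ 03 24.
Outer hash (tag): sum = 13+92+92+92+92+3+36 = 420 → 01 a4.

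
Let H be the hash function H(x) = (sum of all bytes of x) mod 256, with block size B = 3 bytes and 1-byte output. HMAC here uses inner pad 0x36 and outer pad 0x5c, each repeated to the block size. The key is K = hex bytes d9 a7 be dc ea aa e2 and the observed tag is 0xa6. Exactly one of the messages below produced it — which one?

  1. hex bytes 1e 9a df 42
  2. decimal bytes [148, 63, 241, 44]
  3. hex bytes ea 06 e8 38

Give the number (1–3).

3

Key hex bytes d9 a7 be dc ea aa e2 is 7 bytes > B = 3, so hash it first: H(key) = 90, then zero-pad to 3 bytes: K' = 90 00 00.
K' ⊕ ipad = a6 36 36; K' ⊕ opad = cc 5c 5c.
m1: inner = H(a6 36 36 1e 9a df 42) = eb; tag = H(cc 5c 5c eb) = 6f
m2: inner = H(a6 36 36 94 3f f1 2c) = 02; tag = H(cc 5c 5c 02) = 86
m3: inner = H(a6 36 36 ea 06 e8 38) = 22; tag = H(cc 5c 5c 22) = a6 ← matches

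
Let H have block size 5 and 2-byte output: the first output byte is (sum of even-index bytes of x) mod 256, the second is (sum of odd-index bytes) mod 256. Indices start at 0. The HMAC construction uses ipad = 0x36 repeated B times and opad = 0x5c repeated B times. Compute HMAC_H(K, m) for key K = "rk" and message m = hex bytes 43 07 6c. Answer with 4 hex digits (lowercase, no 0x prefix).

Key "rk" = 72 6b is 2 bytes ≤ B = 5; zero-pad to 5 bytes: K' = 72 6b 00 00 00.
K' ⊕ ipad = 44 5d 36 36 36.  K' ⊕ opad = 2e 37 5c 5c 5c.
Inner input = (K'⊕ipad) ∥ m = 44 5d 36 36 36 ∥ 43 07 6c.
Inner hash: even-index sum = 183 mod 256 = 183; odd-index sum = 322 mod 256 = 66 → b7 42.
Outer input = (K'⊕opad) ∥ inner = 2e 37 5c 5c 5c ∥ b7 42.
Outer hash (tag): even-index sum = 296 mod 256 = 40; odd-index sum = 330 mod 256 = 74 → 28 4a.

284a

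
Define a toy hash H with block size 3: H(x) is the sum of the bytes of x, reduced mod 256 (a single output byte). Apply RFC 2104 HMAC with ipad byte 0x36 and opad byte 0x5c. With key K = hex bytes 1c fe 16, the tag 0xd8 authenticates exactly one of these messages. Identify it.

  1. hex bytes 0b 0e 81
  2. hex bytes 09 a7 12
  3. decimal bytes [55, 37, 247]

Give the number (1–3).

1

Key hex bytes 1c fe 16 is exactly B = 3 bytes: K' = 1c fe 16.
K' ⊕ ipad = 2a c8 20; K' ⊕ opad = 40 a2 4a.
m1: inner = H(2a c8 20 0b 0e 81) = ac; tag = H(40 a2 4a ac) = d8 ← matches
m2: inner = H(2a c8 20 09 a7 12) = d4; tag = H(40 a2 4a d4) = 00
m3: inner = H(2a c8 20 37 25 f7) = 65; tag = H(40 a2 4a 65) = 91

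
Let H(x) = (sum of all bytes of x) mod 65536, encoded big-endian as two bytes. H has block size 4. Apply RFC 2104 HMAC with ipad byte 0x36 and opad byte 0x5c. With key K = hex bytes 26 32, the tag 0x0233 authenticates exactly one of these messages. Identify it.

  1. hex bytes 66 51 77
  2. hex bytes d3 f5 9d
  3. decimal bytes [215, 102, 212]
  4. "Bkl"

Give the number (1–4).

Key hex bytes 26 32 is 2 bytes ≤ B = 4; zero-pad to 4 bytes: K' = 26 32 00 00.
K' ⊕ ipad = 10 04 36 36; K' ⊕ opad = 7a 6e 5c 5c.
m1: inner = H(10 04 36 36 66 51 77) = 01 ae; tag = H(7a 6e 5c 5c 01 ae) = 024f
m2: inner = H(10 04 36 36 d3 f5 9d) = 02 e5; tag = H(7a 6e 5c 5c 02 e5) = 0287
m3: inner = H(10 04 36 36 d7 66 d4) = 02 91; tag = H(7a 6e 5c 5c 02 91) = 0233 ← matches
m4: inner = H(10 04 36 36 42 6b 6c) = 01 99; tag = H(7a 6e 5c 5c 01 99) = 023a

3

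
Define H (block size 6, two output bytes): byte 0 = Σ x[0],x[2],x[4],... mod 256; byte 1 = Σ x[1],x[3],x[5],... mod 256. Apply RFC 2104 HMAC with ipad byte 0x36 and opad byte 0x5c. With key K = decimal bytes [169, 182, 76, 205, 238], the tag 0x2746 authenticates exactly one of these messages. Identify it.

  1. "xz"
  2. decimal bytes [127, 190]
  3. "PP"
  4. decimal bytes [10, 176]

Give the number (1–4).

2

Key decimal bytes [169, 182, 76, 205, 238] = a9 b6 4c cd ee is 5 bytes ≤ B = 6; zero-pad to 6 bytes: K' = a9 b6 4c cd ee 00.
K' ⊕ ipad = 9f 80 7a fb d8 36; K' ⊕ opad = f5 ea 10 91 b2 5c.
m1: inner = H(9f 80 7a fb d8 36 78 7a) = 69 2b; tag = H(f5 ea 10 91 b2 5c 69 2b) = 2002
m2: inner = H(9f 80 7a fb d8 36 7f be) = 70 6f; tag = H(f5 ea 10 91 b2 5c 70 6f) = 2746 ← matches
m3: inner = H(9f 80 7a fb d8 36 50 50) = 41 01; tag = H(f5 ea 10 91 b2 5c 41 01) = f8d8
m4: inner = H(9f 80 7a fb d8 36 0a b0) = fb 61; tag = H(f5 ea 10 91 b2 5c fb 61) = b238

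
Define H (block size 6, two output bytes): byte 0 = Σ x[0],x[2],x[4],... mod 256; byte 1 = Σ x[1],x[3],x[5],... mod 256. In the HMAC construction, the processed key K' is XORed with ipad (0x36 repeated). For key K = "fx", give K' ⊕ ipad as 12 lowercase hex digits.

Key "fx" = 66 78 is 2 bytes ≤ B = 6; zero-pad to 6 bytes: K' = 66 78 00 00 00 00.
XOR each byte with 0x36: 66⊕36=50, 78⊕36=4e, 00⊕36=36, 00⊕36=36, 00⊕36=36, 00⊕36=36.

504e36363636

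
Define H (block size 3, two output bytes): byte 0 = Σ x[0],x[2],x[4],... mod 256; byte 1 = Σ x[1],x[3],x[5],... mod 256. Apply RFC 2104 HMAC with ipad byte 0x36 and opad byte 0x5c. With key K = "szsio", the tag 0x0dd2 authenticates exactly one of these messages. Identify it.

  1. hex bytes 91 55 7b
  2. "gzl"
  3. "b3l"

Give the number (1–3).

Key "szsio" = 73 7a 73 69 6f is 5 bytes > B = 3, so hash it first: H(key) = 55 e3, then zero-pad to 3 bytes: K' = 55 e3 00.
K' ⊕ ipad = 63 d5 36; K' ⊕ opad = 09 bf 5c.
m1: inner = H(63 d5 36 91 55 7b) = ee e1; tag = H(09 bf 5c ee e1) = 46ad
m2: inner = H(63 d5 36 67 7a 6c) = 13 a8; tag = H(09 bf 5c 13 a8) = 0dd2 ← matches
m3: inner = H(63 d5 36 62 33 6c) = cc a3; tag = H(09 bf 5c cc a3) = 088b

2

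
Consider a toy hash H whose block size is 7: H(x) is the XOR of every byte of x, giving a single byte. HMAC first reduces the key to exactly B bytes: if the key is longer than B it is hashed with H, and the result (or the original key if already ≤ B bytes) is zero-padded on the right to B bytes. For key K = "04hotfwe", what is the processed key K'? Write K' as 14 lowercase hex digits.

03000000000000

|K| = 8 > B = 7, so first hash the key.
H(K): XOR 30⊕34⊕68⊕6f⊕74⊕66⊕77⊕65 = 03.
Zero-pad H(K) = 03 to 7 bytes: K' = 03 00 00 00 00 00 00.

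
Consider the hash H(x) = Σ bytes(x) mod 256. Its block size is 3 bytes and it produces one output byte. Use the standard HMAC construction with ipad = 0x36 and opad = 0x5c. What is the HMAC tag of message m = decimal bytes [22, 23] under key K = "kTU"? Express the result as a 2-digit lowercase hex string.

97

Key "kTU" = 6b 54 55 is exactly B = 3 bytes: K' = 6b 54 55.
K' ⊕ ipad = 5d 62 63.  K' ⊕ opad = 37 08 09.
Inner input = (K'⊕ipad) ∥ m = 5d 62 63 ∥ 16 17.
Inner hash: sum = 93+98+99+22+23 = 335; mod 256 = 79 → 4f.
Outer input = (K'⊕opad) ∥ inner = 37 08 09 ∥ 4f.
Outer hash (tag): sum = 55+8+9+79 = 151 → 97.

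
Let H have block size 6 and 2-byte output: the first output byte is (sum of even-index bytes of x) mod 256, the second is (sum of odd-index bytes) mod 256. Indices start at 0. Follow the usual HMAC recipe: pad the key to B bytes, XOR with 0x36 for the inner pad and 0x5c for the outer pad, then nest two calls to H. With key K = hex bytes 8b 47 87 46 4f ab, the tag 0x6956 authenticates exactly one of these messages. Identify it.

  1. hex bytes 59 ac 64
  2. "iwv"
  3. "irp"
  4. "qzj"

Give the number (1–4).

1

Key hex bytes 8b 47 87 46 4f ab is exactly B = 6 bytes: K' = 8b 47 87 46 4f ab.
K' ⊕ ipad = bd 71 b1 70 79 9d; K' ⊕ opad = d7 1b db 1a 13 f7.
m1: inner = H(bd 71 b1 70 79 9d 59 ac 64) = a4 2a; tag = H(d7 1b db 1a 13 f7 a4 2a) = 6956 ← matches
m2: inner = H(bd 71 b1 70 79 9d 69 77 76) = c6 f5; tag = H(d7 1b db 1a 13 f7 c6 f5) = 8b21
m3: inner = H(bd 71 b1 70 79 9d 69 72 70) = c0 f0; tag = H(d7 1b db 1a 13 f7 c0 f0) = 851c
m4: inner = H(bd 71 b1 70 79 9d 71 7a 6a) = c2 f8; tag = H(d7 1b db 1a 13 f7 c2 f8) = 8724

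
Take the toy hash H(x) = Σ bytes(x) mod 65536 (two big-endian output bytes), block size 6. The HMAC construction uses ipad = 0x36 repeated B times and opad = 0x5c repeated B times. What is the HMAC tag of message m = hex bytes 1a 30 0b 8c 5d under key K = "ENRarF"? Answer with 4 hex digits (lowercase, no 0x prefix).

Key "ENRarF" = 45 4e 52 61 72 46 is exactly B = 6 bytes: K' = 45 4e 52 61 72 46.
K' ⊕ ipad = 73 78 64 57 44 70.  K' ⊕ opad = 19 12 0e 3d 2e 1a.
Inner input = (K'⊕ipad) ∥ m = 73 78 64 57 44 70 ∥ 1a 30 0b 8c 5d.
Inner hash: sum = 115+120+100+87+68+112+26+48+11+140+93 = 920 → 03 98.
Outer input = (K'⊕opad) ∥ inner = 19 12 0e 3d 2e 1a ∥ 03 98.
Outer hash (tag): sum = 25+18+14+61+46+26+3+152 = 345 → 01 59.

0159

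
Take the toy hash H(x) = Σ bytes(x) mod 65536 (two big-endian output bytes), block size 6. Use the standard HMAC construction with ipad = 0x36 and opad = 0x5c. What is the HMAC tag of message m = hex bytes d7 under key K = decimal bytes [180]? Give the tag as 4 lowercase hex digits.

Key decimal bytes [180] = b4 is 1 byte ≤ B = 6; zero-pad to 6 bytes: K' = b4 00 00 00 00 00.
K' ⊕ ipad = 82 36 36 36 36 36.  K' ⊕ opad = e8 5c 5c 5c 5c 5c.
Inner input = (K'⊕ipad) ∥ m = 82 36 36 36 36 36 ∥ d7.
Inner hash: sum = 130+54+54+54+54+54+215 = 615 → 02 67.
Outer input = (K'⊕opad) ∥ inner = e8 5c 5c 5c 5c 5c ∥ 02 67.
Outer hash (tag): sum = 232+92+92+92+92+92+2+103 = 797 → 03 1d.

031d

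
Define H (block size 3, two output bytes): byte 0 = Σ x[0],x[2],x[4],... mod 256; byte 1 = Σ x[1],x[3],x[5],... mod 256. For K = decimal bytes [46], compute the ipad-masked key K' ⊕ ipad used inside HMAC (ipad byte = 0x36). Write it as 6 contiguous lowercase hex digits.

183636

Key decimal bytes [46] = 2e is 1 byte ≤ B = 3; zero-pad to 3 bytes: K' = 2e 00 00.
XOR each byte with 0x36: 2e⊕36=18, 00⊕36=36, 00⊕36=36.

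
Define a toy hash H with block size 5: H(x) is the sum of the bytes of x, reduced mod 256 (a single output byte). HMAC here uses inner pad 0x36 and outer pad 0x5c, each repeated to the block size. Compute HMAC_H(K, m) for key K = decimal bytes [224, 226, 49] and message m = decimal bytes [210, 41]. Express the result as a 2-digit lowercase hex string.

b7

Key decimal bytes [224, 226, 49] = e0 e2 31 is 3 bytes ≤ B = 5; zero-pad to 5 bytes: K' = e0 e2 31 00 00.
K' ⊕ ipad = d6 d4 07 36 36.  K' ⊕ opad = bc be 6d 5c 5c.
Inner input = (K'⊕ipad) ∥ m = d6 d4 07 36 36 ∥ d2 29.
Inner hash: sum = 214+212+7+54+54+210+41 = 792; mod 256 = 24 → 18.
Outer input = (K'⊕opad) ∥ inner = bc be 6d 5c 5c ∥ 18.
Outer hash (tag): sum = 188+190+109+92+92+24 = 695; mod 256 = 183 → b7.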